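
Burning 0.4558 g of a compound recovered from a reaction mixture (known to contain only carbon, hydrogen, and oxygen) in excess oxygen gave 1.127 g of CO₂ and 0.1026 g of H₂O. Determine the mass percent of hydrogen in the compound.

mol C = 1.127 g CO₂ ÷ 44.009 g/mol = 0.025608 mol
mol H = 2 × 0.1026 g H₂O ÷ 18.015 g/mol = 0.011391 mol
mass O = 0.4558 − (0.30758 + 0.011482) = 0.13674 g → mol O = 0.13674 ÷ 15.999 = 0.0085465 mol
mass % H = 0.011482 g ÷ 0.4558 g × 100%

2.52%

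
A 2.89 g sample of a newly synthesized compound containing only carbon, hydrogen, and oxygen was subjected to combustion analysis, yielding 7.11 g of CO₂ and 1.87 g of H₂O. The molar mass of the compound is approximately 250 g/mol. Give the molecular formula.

C14H18O4

mol C = 7.11 g CO₂ ÷ 44.009 g/mol = 0.1616 mol
mol H = 2 × 1.87 g H₂O ÷ 18.015 g/mol = 0.2076 mol
mass O = 2.89 − (1.940 + 0.2093) = 0.7403 g → mol O = 0.7403 ÷ 15.999 = 0.04627 mol
Divide by the smallest (0.04627 mol): C 3.492, H 4.487, O 1.000
Multiplying each by 2 gives whole numbers: C 6.98, H 8.97, O 2.00
Empirical formula: C7H9O2
Empirical-formula mass = 125.15 g/mol; 250 ÷ 125.15 ≈ 2, so the molecular formula is C14H18O4.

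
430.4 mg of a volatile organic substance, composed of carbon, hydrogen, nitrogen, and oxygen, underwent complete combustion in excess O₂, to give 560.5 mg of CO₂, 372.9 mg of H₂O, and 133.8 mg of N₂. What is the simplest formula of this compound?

C4H13N3O2

mol C = 0.5605 g CO₂ ÷ 44.009 g/mol = 0.012736 mol
mol H = 2 × 0.3729 g H₂O ÷ 18.015 g/mol = 0.041399 mol
mol N = 2 × 0.1338 g N₂ ÷ 28.014 g/mol = 0.0095524 mol
mass O = 0.4304 − (0.15297 + 0.041730 + 0.13380) = 0.10190 g → mol O = 0.10190 ÷ 15.999 = 0.0063690 mol
Divide by the smallest (0.0063690 mol): C 2.000, H 6.500, N 1.500, O 1.000
Multiplying each by 2 gives whole numbers: C 4.00, H 13.00, N 3.00, O 2.00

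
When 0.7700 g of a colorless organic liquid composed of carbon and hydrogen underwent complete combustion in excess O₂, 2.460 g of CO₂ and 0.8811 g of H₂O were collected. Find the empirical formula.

C4H7

mol C = 2.460 g CO₂ ÷ 44.009 g/mol = 0.055898 mol
mol H = 2 × 0.8811 g H₂O ÷ 18.015 g/mol = 0.097818 mol
Divide by the smallest (0.055898 mol): C 1.000, H 1.750
Multiplying each by 4 gives whole numbers: C 4.00, H 7.00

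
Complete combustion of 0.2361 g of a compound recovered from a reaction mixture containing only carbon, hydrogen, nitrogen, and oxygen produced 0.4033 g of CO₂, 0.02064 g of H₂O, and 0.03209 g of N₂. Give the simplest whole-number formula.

mol C = 0.4033 g CO₂ ÷ 44.009 g/mol = 0.0091640 mol
mol H = 2 × 0.02064 g H₂O ÷ 18.015 g/mol = 0.0022914 mol
mol N = 2 × 0.03209 g N₂ ÷ 28.014 g/mol = 0.0022910 mol
mass O = 0.2361 − (0.11007 + 0.0023098 + 0.032090) = 0.091631 g → mol O = 0.091631 ÷ 15.999 = 0.0057273 mol
Divide by the smallest (0.0022910 mol): C 4.000, H 1.000, N 1.000, O 2.500
Multiplying each by 2 gives whole numbers: C 8.00, H 2.00, N 2.00, O 5.00

C8H2N2O5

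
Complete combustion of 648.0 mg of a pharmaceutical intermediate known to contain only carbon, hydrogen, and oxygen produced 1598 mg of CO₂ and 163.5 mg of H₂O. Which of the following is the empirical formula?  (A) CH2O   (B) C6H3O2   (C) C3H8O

(B) C6H3O2

mol C = 1.598 g CO₂ ÷ 44.009 g/mol = 0.036311 mol
mol H = 2 × 0.1635 g H₂O ÷ 18.015 g/mol = 0.018152 mol
mass O = 0.6480 − (0.43613 + 0.018297) = 0.19357 g → mol O = 0.19357 ÷ 15.999 = 0.012099 mol
Divide by the smallest (0.012099 mol): C 3.001, H 1.500, O 1.000
Multiplying each by 2 gives whole numbers: C 6.00, H 3.00, O 2.00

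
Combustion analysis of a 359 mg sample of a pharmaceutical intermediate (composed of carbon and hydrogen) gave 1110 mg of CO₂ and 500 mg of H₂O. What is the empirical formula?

C5H11

mol C = 1.11 g CO₂ ÷ 44.009 g/mol = 0.02522 mol
mol H = 2 × 0.500 g H₂O ÷ 18.015 g/mol = 0.05551 mol
Divide by the smallest (0.02522 mol): C 1.000, H 2.201
Multiplying each by 5 gives whole numbers: C 5.00, H 11.00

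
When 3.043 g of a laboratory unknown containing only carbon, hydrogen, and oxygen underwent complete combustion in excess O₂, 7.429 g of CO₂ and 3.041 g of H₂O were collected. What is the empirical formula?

C4H8O

mol C = 7.429 g CO₂ ÷ 44.009 g/mol = 0.16881 mol
mol H = 2 × 3.041 g H₂O ÷ 18.015 g/mol = 0.33761 mol
mass O = 3.043 − (2.0275 + 0.34031) = 0.67516 g → mol O = 0.67516 ÷ 15.999 = 0.042200 mol
Divide by the smallest (0.042200 mol): C 4.000, H 8.000, O 1.000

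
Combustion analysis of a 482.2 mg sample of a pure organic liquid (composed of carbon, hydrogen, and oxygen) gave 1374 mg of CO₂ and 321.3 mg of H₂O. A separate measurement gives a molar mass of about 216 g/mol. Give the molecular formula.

C14H16O2

mol C = 1.374 g CO₂ ÷ 44.009 g/mol = 0.031221 mol
mol H = 2 × 0.3213 g H₂O ÷ 18.015 g/mol = 0.035670 mol
mass O = 0.4822 − (0.37499 + 0.035956) = 0.071250 g → mol O = 0.071250 ÷ 15.999 = 0.0044534 mol
Divide by the smallest (0.0044534 mol): C 7.011, H 8.010, O 1.000
Empirical formula: C7H8O
Empirical-formula mass = 108.14 g/mol; 216 ÷ 108.14 ≈ 2, so the molecular formula is C14H16O2.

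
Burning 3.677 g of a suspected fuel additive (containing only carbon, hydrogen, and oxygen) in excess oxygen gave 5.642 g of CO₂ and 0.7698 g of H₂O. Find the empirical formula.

mol C = 5.642 g CO₂ ÷ 44.009 g/mol = 0.12820 mol
mol H = 2 × 0.7698 g H₂O ÷ 18.015 g/mol = 0.085462 mol
mass O = 3.677 − (1.5398 + 0.086146) = 2.0510 g → mol O = 2.0510 ÷ 15.999 = 0.12820 mol
Divide by the smallest (0.085462 mol): C 1.500, H 1.000, O 1.500
Multiplying each by 2 gives whole numbers: C 3.00, H 2.00, O 3.00

C3H2O3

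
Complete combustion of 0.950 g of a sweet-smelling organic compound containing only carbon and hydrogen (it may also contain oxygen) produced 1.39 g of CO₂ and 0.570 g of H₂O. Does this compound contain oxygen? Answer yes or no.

mol C = 1.39 g CO₂ ÷ 44.009 g/mol = 0.03158 mol
mol H = 2 × 0.570 g H₂O ÷ 18.015 g/mol = 0.06328 mol
C and H account for only 0.4431 g of the 0.950 g sample; the remaining 0.5069 g must be oxygen.

yes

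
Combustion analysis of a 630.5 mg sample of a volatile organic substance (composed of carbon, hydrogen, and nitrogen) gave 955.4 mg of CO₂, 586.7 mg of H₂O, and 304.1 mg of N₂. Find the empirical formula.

mol C = 0.9554 g CO₂ ÷ 44.009 g/mol = 0.021709 mol
mol H = 2 × 0.5867 g H₂O ÷ 18.015 g/mol = 0.065135 mol
mol N = 2 × 0.3041 g N₂ ÷ 28.014 g/mol = 0.021711 mol
Divide by the smallest (0.021709 mol): C 1.000, H 3.000, N 1.000

CH3N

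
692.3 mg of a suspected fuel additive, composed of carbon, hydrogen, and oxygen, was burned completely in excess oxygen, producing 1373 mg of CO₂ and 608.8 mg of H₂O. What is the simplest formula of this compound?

C6H13O3

mol C = 1.373 g CO₂ ÷ 44.009 g/mol = 0.031198 mol
mol H = 2 × 0.6088 g H₂O ÷ 18.015 g/mol = 0.067588 mol
mass O = 0.6923 − (0.37472 + 0.068129) = 0.24945 g → mol O = 0.24945 ÷ 15.999 = 0.015592 mol
Divide by the smallest (0.015592 mol): C 2.001, H 4.335, O 1.000
Multiplying each by 3 gives whole numbers: C 6.00, H 13.00, O 3.00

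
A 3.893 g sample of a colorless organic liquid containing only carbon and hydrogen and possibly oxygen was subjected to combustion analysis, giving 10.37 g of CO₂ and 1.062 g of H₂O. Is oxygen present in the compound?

mol C = 10.37 g CO₂ ÷ 44.009 g/mol = 0.23563 mol
mol H = 2 × 1.062 g H₂O ÷ 18.015 g/mol = 0.11790 mol
C and H account for only 2.9490 g of the 3.893 g sample; the remaining 0.94396 g must be oxygen.

yes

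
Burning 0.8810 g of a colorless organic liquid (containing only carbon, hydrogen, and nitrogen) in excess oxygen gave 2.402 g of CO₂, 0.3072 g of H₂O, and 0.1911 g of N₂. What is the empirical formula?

mol C = 2.402 g CO₂ ÷ 44.009 g/mol = 0.054580 mol
mol H = 2 × 0.3072 g H₂O ÷ 18.015 g/mol = 0.034105 mol
mol N = 2 × 0.1911 g N₂ ÷ 28.014 g/mol = 0.013643 mol
Divide by the smallest (0.013643 mol): C 4.001, H 2.500, N 1.000
Multiplying each by 2 gives whole numbers: C 8.00, H 5.00, N 2.00

C8H5N2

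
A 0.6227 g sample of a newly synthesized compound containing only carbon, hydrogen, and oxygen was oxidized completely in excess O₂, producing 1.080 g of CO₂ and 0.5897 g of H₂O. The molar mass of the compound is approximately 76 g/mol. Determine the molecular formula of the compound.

mol C = 1.080 g CO₂ ÷ 44.009 g/mol = 0.024540 mol
mol H = 2 × 0.5897 g H₂O ÷ 18.015 g/mol = 0.065468 mol
mass O = 0.6227 − (0.29476 + 0.065991) = 0.26195 g → mol O = 0.26195 ÷ 15.999 = 0.016373 mol
Divide by the smallest (0.016373 mol): C 1.499, H 3.998, O 1.000
Multiplying each by 2 gives whole numbers: C 3.00, H 8.00, O 2.00
Empirical formula: C3H8O2
Empirical-formula mass = 76.09 g/mol; 76 ÷ 76.09 ≈ 1, so the molecular formula is C3H8O2.

C3H8O2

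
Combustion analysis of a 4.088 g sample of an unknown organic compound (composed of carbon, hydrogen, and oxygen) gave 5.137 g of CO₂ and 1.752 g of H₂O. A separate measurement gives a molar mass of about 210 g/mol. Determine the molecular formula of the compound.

C6H10O8

mol C = 5.137 g CO₂ ÷ 44.009 g/mol = 0.11673 mol
mol H = 2 × 1.752 g H₂O ÷ 18.015 g/mol = 0.19450 mol
mass O = 4.088 − (1.4020 + 0.19606) = 2.4899 g → mol O = 2.4899 ÷ 15.999 = 0.15563 mol
Divide by the smallest (0.11673 mol): C 1.000, H 1.666, O 1.333
Multiplying each by 3 gives whole numbers: C 3.00, H 5.00, O 4.00
Empirical formula: C3H5O4
Empirical-formula mass = 105.07 g/mol; 210 ÷ 105.07 ≈ 2, so the molecular formula is C6H10O8.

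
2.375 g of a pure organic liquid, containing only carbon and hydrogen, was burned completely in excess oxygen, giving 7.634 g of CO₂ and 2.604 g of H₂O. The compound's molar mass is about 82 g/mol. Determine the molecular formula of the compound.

C6H10

mol C = 7.634 g CO₂ ÷ 44.009 g/mol = 0.17346 mol
mol H = 2 × 2.604 g H₂O ÷ 18.015 g/mol = 0.28909 mol
Divide by the smallest (0.17346 mol): C 1.000, H 1.667
Multiplying each by 3 gives whole numbers: C 3.00, H 5.00
Empirical formula: C3H5
Empirical-formula mass = 41.07 g/mol; 82 ÷ 41.07 ≈ 2, so the molecular formula is C6H10.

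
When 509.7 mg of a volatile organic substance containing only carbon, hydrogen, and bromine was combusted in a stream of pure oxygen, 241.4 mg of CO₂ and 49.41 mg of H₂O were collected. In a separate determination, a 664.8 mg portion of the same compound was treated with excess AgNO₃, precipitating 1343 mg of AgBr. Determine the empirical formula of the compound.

CHBr

mol C = 0.2414 g CO₂ ÷ 44.009 g/mol = 0.0054852 mol
mol H = 2 × 0.04941 g H₂O ÷ 18.015 g/mol = 0.0054854 mol
From the AgBr data: mol Br per gram of compound = (1.343 ÷ 187.772) ÷ 0.6648 = 0.010759 mol/g, so in the 0.5097 g combustion sample mol Br = 0.0054836 mol
Divide by the smallest (0.0054836 mol): C 1.000, H 1.000, Br 1.000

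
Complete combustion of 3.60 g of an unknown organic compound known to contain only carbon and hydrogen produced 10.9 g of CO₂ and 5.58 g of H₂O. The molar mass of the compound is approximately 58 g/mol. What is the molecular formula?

C4H10

mol C = 10.9 g CO₂ ÷ 44.009 g/mol = 0.2477 mol
mol H = 2 × 5.58 g H₂O ÷ 18.015 g/mol = 0.6195 mol
Divide by the smallest (0.2477 mol): C 1.000, H 2.501
Multiplying each by 2 gives whole numbers: C 2.00, H 5.00
Empirical formula: C2H5
Empirical-formula mass = 29.06 g/mol; 58 ÷ 29.06 ≈ 2, so the molecular formula is C4H10.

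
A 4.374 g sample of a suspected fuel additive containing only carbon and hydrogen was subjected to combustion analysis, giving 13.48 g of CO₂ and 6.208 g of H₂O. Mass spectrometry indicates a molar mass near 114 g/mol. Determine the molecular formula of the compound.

C8H18

mol C = 13.48 g CO₂ ÷ 44.009 g/mol = 0.30630 mol
mol H = 2 × 6.208 g H₂O ÷ 18.015 g/mol = 0.68920 mol
Divide by the smallest (0.30630 mol): C 1.000, H 2.250
Multiplying each by 4 gives whole numbers: C 4.00, H 9.00
Empirical formula: C4H9
Empirical-formula mass = 57.12 g/mol; 114 ÷ 57.12 ≈ 2, so the molecular formula is C8H18.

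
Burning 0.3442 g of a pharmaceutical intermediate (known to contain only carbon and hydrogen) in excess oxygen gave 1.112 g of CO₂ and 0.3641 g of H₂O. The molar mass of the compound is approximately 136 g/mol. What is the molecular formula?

mol C = 1.112 g CO₂ ÷ 44.009 g/mol = 0.025268 mol
mol H = 2 × 0.3641 g H₂O ÷ 18.015 g/mol = 0.040422 mol
Divide by the smallest (0.025268 mol): C 1.000, H 1.600
Multiplying each by 5 gives whole numbers: C 5.00, H 8.00
Empirical formula: C5H8
Empirical-formula mass = 68.12 g/mol; 136 ÷ 68.12 ≈ 2, so the molecular formula is C10H16.

C10H16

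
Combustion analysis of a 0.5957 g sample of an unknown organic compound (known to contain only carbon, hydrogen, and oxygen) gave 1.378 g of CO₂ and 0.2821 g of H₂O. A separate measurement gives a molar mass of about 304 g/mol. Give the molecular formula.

mol C = 1.378 g CO₂ ÷ 44.009 g/mol = 0.031312 mol
mol H = 2 × 0.2821 g H₂O ÷ 18.015 g/mol = 0.031318 mol
mass O = 0.5957 − (0.37609 + 0.031569) = 0.18805 g → mol O = 0.18805 ÷ 15.999 = 0.011754 mol
Divide by the smallest (0.011754 mol): C 2.664, H 2.665, O 1.000
Multiplying each by 3 gives whole numbers: C 7.99, H 7.99, O 3.00
Empirical formula: C8H8O3
Empirical-formula mass = 152.15 g/mol; 304 ÷ 152.15 ≈ 2, so the molecular formula is C16H16O6.

C16H16O6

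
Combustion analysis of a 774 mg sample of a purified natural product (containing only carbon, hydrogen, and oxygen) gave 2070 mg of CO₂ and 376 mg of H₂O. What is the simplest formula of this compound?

mol C = 2.07 g CO₂ ÷ 44.009 g/mol = 0.04704 mol
mol H = 2 × 0.376 g H₂O ÷ 18.015 g/mol = 0.04174 mol
mass O = 0.774 − (0.5649 + 0.04208) = 0.1670 g → mol O = 0.1670 ÷ 15.999 = 0.01044 mol
Divide by the smallest (0.01044 mol): C 4.507, H 4.000, O 1.000
Multiplying each by 2 gives whole numbers: C 9.01, H 8.00, O 2.00

C9H8O2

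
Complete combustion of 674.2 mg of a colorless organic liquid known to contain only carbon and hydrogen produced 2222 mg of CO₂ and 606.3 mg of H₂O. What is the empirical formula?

mol C = 2.222 g CO₂ ÷ 44.009 g/mol = 0.050490 mol
mol H = 2 × 0.6063 g H₂O ÷ 18.015 g/mol = 0.067311 mol
Divide by the smallest (0.050490 mol): C 1.000, H 1.333
Multiplying each by 3 gives whole numbers: C 3.00, H 4.00

C3H4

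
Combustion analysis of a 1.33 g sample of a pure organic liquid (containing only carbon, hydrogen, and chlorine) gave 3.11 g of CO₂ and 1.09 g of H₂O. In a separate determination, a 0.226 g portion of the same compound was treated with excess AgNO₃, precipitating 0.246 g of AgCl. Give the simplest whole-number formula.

mol C = 3.11 g CO₂ ÷ 44.009 g/mol = 0.07067 mol
mol H = 2 × 1.09 g H₂O ÷ 18.015 g/mol = 0.1210 mol
From the AgCl data: mol Cl per gram of compound = (0.246 ÷ 143.318) ÷ 0.226 = 0.007595 mol/g, so in the 1.33 g combustion sample mol Cl = 0.01010 mol
Divide by the smallest (0.01010 mol): C 6.996, H 11.980, Cl 1.000

C7H12Cl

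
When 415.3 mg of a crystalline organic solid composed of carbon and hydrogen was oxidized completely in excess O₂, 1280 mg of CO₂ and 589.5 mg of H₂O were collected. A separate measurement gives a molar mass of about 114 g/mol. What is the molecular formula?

C8H18

mol C = 1.280 g CO₂ ÷ 44.009 g/mol = 0.029085 mol
mol H = 2 × 0.5895 g H₂O ÷ 18.015 g/mol = 0.065445 mol
Divide by the smallest (0.029085 mol): C 1.000, H 2.250
Multiplying each by 4 gives whole numbers: C 4.00, H 9.00
Empirical formula: C4H9
Empirical-formula mass = 57.12 g/mol; 114 ÷ 57.12 ≈ 2, so the molecular formula is C8H18.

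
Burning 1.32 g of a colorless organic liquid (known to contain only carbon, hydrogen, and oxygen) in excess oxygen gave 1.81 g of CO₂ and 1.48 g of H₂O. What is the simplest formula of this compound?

CH4O

mol C = 1.81 g CO₂ ÷ 44.009 g/mol = 0.04113 mol
mol H = 2 × 1.48 g H₂O ÷ 18.015 g/mol = 0.1643 mol
mass O = 1.32 − (0.4940 + 0.1656) = 0.6604 g → mol O = 0.6604 ÷ 15.999 = 0.04128 mol
Divide by the smallest (0.04113 mol): C 1.000, H 3.995, O 1.004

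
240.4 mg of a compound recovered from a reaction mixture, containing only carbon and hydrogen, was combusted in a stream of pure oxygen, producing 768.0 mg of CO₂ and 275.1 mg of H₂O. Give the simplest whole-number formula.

C4H7

mol C = 0.7680 g CO₂ ÷ 44.009 g/mol = 0.017451 mol
mol H = 2 × 0.2751 g H₂O ÷ 18.015 g/mol = 0.030541 mol
Divide by the smallest (0.017451 mol): C 1.000, H 1.750
Multiplying each by 4 gives whole numbers: C 4.00, H 7.00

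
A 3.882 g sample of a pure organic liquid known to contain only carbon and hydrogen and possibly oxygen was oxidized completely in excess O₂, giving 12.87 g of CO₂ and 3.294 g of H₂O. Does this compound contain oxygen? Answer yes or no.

no

mol C = 12.87 g CO₂ ÷ 44.009 g/mol = 0.29244 mol
mol H = 2 × 3.294 g H₂O ÷ 18.015 g/mol = 0.36570 mol
C and H together account for 3.8811 g — essentially the entire 3.882 g sample — so the compound contains no oxygen.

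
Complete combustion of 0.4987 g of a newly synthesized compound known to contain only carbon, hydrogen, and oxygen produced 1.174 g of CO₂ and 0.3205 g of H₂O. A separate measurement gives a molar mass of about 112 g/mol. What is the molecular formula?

C6H8O2

mol C = 1.174 g CO₂ ÷ 44.009 g/mol = 0.026676 mol
mol H = 2 × 0.3205 g H₂O ÷ 18.015 g/mol = 0.035581 mol
mass O = 0.4987 − (0.32041 + 0.035866) = 0.14242 g → mol O = 0.14242 ÷ 15.999 = 0.0089021 mol
Divide by the smallest (0.0089021 mol): C 2.997, H 3.997, O 1.000
Empirical formula: C3H4O
Empirical-formula mass = 56.06 g/mol; 112 ÷ 56.06 ≈ 2, so the molecular formula is C6H8O2.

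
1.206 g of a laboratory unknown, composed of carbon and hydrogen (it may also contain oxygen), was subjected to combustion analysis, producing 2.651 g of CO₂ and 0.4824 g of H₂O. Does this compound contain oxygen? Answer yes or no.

mol C = 2.651 g CO₂ ÷ 44.009 g/mol = 0.060238 mol
mol H = 2 × 0.4824 g H₂O ÷ 18.015 g/mol = 0.053555 mol
C and H account for only 0.77750 g of the 1.206 g sample; the remaining 0.42850 g must be oxygen.

yes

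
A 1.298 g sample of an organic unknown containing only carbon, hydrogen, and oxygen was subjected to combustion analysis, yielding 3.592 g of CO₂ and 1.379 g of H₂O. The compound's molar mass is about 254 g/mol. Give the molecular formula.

C16H30O2

mol C = 3.592 g CO₂ ÷ 44.009 g/mol = 0.081620 mol
mol H = 2 × 1.379 g H₂O ÷ 18.015 g/mol = 0.15309 mol
mass O = 1.298 − (0.98033 + 0.15432) = 0.16335 g → mol O = 0.16335 ÷ 15.999 = 0.010210 mol
Divide by the smallest (0.010210 mol): C 7.994, H 14.995, O 1.000
Empirical formula: C8H15O
Empirical-formula mass = 127.21 g/mol; 254 ÷ 127.21 ≈ 2, so the molecular formula is C16H30O2.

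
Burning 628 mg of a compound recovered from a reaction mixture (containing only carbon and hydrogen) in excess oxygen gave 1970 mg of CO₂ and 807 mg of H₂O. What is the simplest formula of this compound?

CH2

mol C = 1.97 g CO₂ ÷ 44.009 g/mol = 0.04476 mol
mol H = 2 × 0.807 g H₂O ÷ 18.015 g/mol = 0.08959 mol
Divide by the smallest (0.04476 mol): C 1.000, H 2.001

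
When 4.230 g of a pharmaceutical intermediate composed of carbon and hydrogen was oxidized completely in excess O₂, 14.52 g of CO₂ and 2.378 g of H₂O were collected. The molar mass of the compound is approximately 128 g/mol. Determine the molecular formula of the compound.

C10H8

mol C = 14.52 g CO₂ ÷ 44.009 g/mol = 0.32993 mol
mol H = 2 × 2.378 g H₂O ÷ 18.015 g/mol = 0.26400 mol
Divide by the smallest (0.26400 mol): C 1.250, H 1.000
Multiplying each by 4 gives whole numbers: C 5.00, H 4.00
Empirical formula: C5H4
Empirical-formula mass = 64.09 g/mol; 128 ÷ 64.09 ≈ 2, so the molecular formula is C10H8.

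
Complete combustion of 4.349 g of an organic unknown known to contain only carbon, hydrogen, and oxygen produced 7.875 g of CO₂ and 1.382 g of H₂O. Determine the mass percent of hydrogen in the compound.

3.56%

mol C = 7.875 g CO₂ ÷ 44.009 g/mol = 0.17894 mol
mol H = 2 × 1.382 g H₂O ÷ 18.015 g/mol = 0.15343 mol
mass O = 4.349 − (2.1493 + 0.15466) = 2.0451 g → mol O = 2.0451 ÷ 15.999 = 0.12783 mol
mass % H = 0.15466 g ÷ 4.349 g × 100%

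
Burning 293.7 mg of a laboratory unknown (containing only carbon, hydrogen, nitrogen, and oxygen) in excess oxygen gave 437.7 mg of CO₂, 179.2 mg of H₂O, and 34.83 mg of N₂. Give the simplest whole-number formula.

mol C = 0.4377 g CO₂ ÷ 44.009 g/mol = 0.0099457 mol
mol H = 2 × 0.1792 g H₂O ÷ 18.015 g/mol = 0.019895 mol
mol N = 2 × 0.03483 g N₂ ÷ 28.014 g/mol = 0.0024866 mol
mass O = 0.2937 − (0.11946 + 0.020054 + 0.034830) = 0.11936 g → mol O = 0.11936 ÷ 15.999 = 0.0074604 mol
Divide by the smallest (0.0024866 mol): C 4.000, H 8.001, N 1.000, O 3.000

C4H8NO3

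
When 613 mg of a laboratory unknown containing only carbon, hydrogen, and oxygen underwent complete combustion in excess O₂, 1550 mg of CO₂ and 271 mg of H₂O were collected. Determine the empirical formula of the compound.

mol C = 1.55 g CO₂ ÷ 44.009 g/mol = 0.03522 mol
mol H = 2 × 0.271 g H₂O ÷ 18.015 g/mol = 0.03009 mol
mass O = 0.613 − (0.4230 + 0.03033) = 0.1596 g → mol O = 0.1596 ÷ 15.999 = 0.009978 mol
Divide by the smallest (0.009978 mol): C 3.530, H 3.015, O 1.000
Multiplying each by 2 gives whole numbers: C 7.06, H 6.03, O 2.00

C7H6O2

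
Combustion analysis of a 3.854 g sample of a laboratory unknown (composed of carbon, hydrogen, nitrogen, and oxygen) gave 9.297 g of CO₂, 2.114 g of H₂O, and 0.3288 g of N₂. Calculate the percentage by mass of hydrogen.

6.14%

mol C = 9.297 g CO₂ ÷ 44.009 g/mol = 0.21125 mol
mol H = 2 × 2.114 g H₂O ÷ 18.015 g/mol = 0.23469 mol
mol N = 2 × 0.3288 g N₂ ÷ 28.014 g/mol = 0.023474 mol
mass O = 3.854 − (2.5374 + 0.23657 + 0.32880) = 0.75128 g → mol O = 0.75128 ÷ 15.999 = 0.046958 mol
mass % H = 0.23657 g ÷ 3.854 g × 100%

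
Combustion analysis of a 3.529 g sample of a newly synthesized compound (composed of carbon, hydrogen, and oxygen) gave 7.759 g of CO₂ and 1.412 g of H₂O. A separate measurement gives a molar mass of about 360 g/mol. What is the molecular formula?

C18H16O8

mol C = 7.759 g CO₂ ÷ 44.009 g/mol = 0.17630 mol
mol H = 2 × 1.412 g H₂O ÷ 18.015 g/mol = 0.15676 mol
mass O = 3.529 − (2.1176 + 0.15801) = 1.2534 g → mol O = 1.2534 ÷ 15.999 = 0.078342 mol
Divide by the smallest (0.078342 mol): C 2.250, H 2.001, O 1.000
Multiplying each by 4 gives whole numbers: C 9.00, H 8.00, O 4.00
Empirical formula: C9H8O4
Empirical-formula mass = 180.16 g/mol; 360 ÷ 180.16 ≈ 2, so the molecular formula is C18H16O8.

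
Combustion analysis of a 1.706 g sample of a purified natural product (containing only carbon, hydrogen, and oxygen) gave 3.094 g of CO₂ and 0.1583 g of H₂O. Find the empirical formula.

C4HO3

mol C = 3.094 g CO₂ ÷ 44.009 g/mol = 0.070304 mol
mol H = 2 × 0.1583 g H₂O ÷ 18.015 g/mol = 0.017574 mol
mass O = 1.706 − (0.84442 + 0.017715) = 0.84387 g → mol O = 0.84387 ÷ 15.999 = 0.052745 mol
Divide by the smallest (0.017574 mol): C 4.000, H 1.000, O 3.001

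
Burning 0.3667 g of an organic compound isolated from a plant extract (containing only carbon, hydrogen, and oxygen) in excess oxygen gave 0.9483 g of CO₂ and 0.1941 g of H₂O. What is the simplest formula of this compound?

mol C = 0.9483 g CO₂ ÷ 44.009 g/mol = 0.021548 mol
mol H = 2 × 0.1941 g H₂O ÷ 18.015 g/mol = 0.021549 mol
mass O = 0.3667 − (0.25881 + 0.021721) = 0.086167 g → mol O = 0.086167 ÷ 15.999 = 0.0053858 mol
Divide by the smallest (0.0053858 mol): C 4.001, H 4.001, O 1.000

C4H4O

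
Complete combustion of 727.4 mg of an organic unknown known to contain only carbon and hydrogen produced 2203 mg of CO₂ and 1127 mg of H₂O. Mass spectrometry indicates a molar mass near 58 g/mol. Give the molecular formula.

C4H10

mol C = 2.203 g CO₂ ÷ 44.009 g/mol = 0.050058 mol
mol H = 2 × 1.127 g H₂O ÷ 18.015 g/mol = 0.12512 mol
Divide by the smallest (0.050058 mol): C 1.000, H 2.499
Multiplying each by 2 gives whole numbers: C 2.00, H 5.00
Empirical formula: C2H5
Empirical-formula mass = 29.06 g/mol; 58 ÷ 29.06 ≈ 2, so the molecular formula is C4H10.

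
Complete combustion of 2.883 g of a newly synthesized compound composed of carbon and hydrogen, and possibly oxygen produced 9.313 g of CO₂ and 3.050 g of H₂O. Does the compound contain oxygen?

no

mol C = 9.313 g CO₂ ÷ 44.009 g/mol = 0.21162 mol
mol H = 2 × 3.050 g H₂O ÷ 18.015 g/mol = 0.33861 mol
C and H together account for 2.8830 g — essentially the entire 2.883 g sample — so the compound contains no oxygen.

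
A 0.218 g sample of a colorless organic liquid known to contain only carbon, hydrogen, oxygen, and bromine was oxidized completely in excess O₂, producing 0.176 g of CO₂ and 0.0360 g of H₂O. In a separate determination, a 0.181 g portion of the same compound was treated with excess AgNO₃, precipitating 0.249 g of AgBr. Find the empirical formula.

mol C = 0.176 g CO₂ ÷ 44.009 g/mol = 0.003999 mol
mol H = 2 × 0.0360 g H₂O ÷ 18.015 g/mol = 0.003997 mol
From the AgBr data: mol Br per gram of compound = (0.249 ÷ 187.772) ÷ 0.181 = 0.007326 mol/g, so in the 0.218 g combustion sample mol Br = 0.001597 mol
mass O = 0.218 − (0.04803 + 0.004029 + 0.1276) = 0.03832 g → mol O = 0.03832 ÷ 15.999 = 0.002395 mol
Divide by the smallest (0.001597 mol): C 2.504, H 2.502, Br 1.000, O 1.500
Multiplying each by 2 gives whole numbers: C 5.01, H 5.00, Br 2.00, O 3.00

C5H5Br2O3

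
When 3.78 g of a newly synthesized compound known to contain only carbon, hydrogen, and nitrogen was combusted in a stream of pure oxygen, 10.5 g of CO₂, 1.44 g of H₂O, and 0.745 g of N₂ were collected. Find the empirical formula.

C9H6N2

mol C = 10.5 g CO₂ ÷ 44.009 g/mol = 0.2386 mol
mol H = 2 × 1.44 g H₂O ÷ 18.015 g/mol = 0.1599 mol
mol N = 2 × 0.745 g N₂ ÷ 28.014 g/mol = 0.05319 mol
Divide by the smallest (0.05319 mol): C 4.486, H 3.006, N 1.000
Multiplying each by 2 gives whole numbers: C 8.97, H 6.01, N 2.00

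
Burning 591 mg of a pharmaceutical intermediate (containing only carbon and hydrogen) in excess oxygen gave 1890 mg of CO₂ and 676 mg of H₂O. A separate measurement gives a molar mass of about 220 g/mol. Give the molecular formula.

C16H28

mol C = 1.89 g CO₂ ÷ 44.009 g/mol = 0.04295 mol
mol H = 2 × 0.676 g H₂O ÷ 18.015 g/mol = 0.07505 mol
Divide by the smallest (0.04295 mol): C 1.000, H 1.748
Multiplying each by 4 gives whole numbers: C 4.00, H 6.99
Empirical formula: C4H7
Empirical-formula mass = 55.10 g/mol; 220 ÷ 55.10 ≈ 4, so the molecular formula is C16H28.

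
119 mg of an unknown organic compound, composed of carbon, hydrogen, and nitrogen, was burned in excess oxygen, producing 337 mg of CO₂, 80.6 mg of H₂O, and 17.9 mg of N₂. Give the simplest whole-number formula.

mol C = 0.337 g CO₂ ÷ 44.009 g/mol = 0.007658 mol
mol H = 2 × 0.0806 g H₂O ÷ 18.015 g/mol = 0.008948 mol
mol N = 2 × 0.0179 g N₂ ÷ 28.014 g/mol = 0.001278 mol
Divide by the smallest (0.001278 mol): C 5.992, H 7.002, N 1.000

C6H7N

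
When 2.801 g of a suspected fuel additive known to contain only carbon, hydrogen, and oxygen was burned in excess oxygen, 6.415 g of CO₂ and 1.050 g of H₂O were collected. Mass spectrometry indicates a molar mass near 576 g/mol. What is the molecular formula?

mol C = 6.415 g CO₂ ÷ 44.009 g/mol = 0.14577 mol
mol H = 2 × 1.050 g H₂O ÷ 18.015 g/mol = 0.11657 mol
mass O = 2.801 − (1.7508 + 0.11750) = 0.93271 g → mol O = 0.93271 ÷ 15.999 = 0.058298 mol
Divide by the smallest (0.058298 mol): C 2.500, H 2.000, O 1.000
Multiplying each by 2 gives whole numbers: C 5.00, H 4.00, O 2.00
Empirical formula: C5H4O2
Empirical-formula mass = 96.08 g/mol; 576 ÷ 96.08 ≈ 6, so the molecular formula is C30H24O12.

C30H24O12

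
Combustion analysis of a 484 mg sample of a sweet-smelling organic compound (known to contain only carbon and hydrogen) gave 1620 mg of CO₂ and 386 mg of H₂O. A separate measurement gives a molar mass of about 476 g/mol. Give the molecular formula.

C36H42

mol C = 1.62 g CO₂ ÷ 44.009 g/mol = 0.03681 mol
mol H = 2 × 0.386 g H₂O ÷ 18.015 g/mol = 0.04285 mol
Divide by the smallest (0.03681 mol): C 1.000, H 1.164
Multiplying each by 6 gives whole numbers: C 6.00, H 6.98
Empirical formula: C6H7
Empirical-formula mass = 79.12 g/mol; 476 ÷ 79.12 ≈ 6, so the molecular formula is C36H42.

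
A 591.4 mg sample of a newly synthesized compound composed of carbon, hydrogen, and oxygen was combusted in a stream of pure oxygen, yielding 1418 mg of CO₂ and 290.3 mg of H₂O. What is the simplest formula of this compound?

mol C = 1.418 g CO₂ ÷ 44.009 g/mol = 0.032221 mol
mol H = 2 × 0.2903 g H₂O ÷ 18.015 g/mol = 0.032229 mol
mass O = 0.5914 − (0.38700 + 0.032487) = 0.17191 g → mol O = 0.17191 ÷ 15.999 = 0.010745 mol
Divide by the smallest (0.010745 mol): C 2.999, H 2.999, O 1.000

C3H3O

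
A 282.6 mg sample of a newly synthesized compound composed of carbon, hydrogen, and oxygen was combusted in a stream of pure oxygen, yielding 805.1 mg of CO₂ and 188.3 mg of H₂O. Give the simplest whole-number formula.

mol C = 0.8051 g CO₂ ÷ 44.009 g/mol = 0.018294 mol
mol H = 2 × 0.1883 g H₂O ÷ 18.015 g/mol = 0.020905 mol
mass O = 0.2826 − (0.21973 + 0.021072) = 0.041799 g → mol O = 0.041799 ÷ 15.999 = 0.0026126 mol
Divide by the smallest (0.0026126 mol): C 7.002, H 8.002, O 1.000

C7H8O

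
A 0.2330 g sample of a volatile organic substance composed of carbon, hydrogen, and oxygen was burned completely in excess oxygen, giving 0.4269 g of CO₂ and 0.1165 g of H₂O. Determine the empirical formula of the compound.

C3H4O2

mol C = 0.4269 g CO₂ ÷ 44.009 g/mol = 0.0097003 mol
mol H = 2 × 0.1165 g H₂O ÷ 18.015 g/mol = 0.012934 mol
mass O = 0.2330 − (0.11651 + 0.013037) = 0.10345 g → mol O = 0.10345 ÷ 15.999 = 0.0064662 mol
Divide by the smallest (0.0064662 mol): C 1.500, H 2.000, O 1.000
Multiplying each by 2 gives whole numbers: C 3.00, H 4.00, O 2.00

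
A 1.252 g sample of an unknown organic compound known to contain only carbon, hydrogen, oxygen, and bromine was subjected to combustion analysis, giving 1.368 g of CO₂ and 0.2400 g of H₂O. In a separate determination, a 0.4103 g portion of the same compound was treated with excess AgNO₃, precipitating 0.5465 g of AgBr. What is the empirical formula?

mol C = 1.368 g CO₂ ÷ 44.009 g/mol = 0.031085 mol
mol H = 2 × 0.2400 g H₂O ÷ 18.015 g/mol = 0.026644 mol
From the AgBr data: mol Br per gram of compound = (0.5465 ÷ 187.772) ÷ 0.4103 = 0.0070935 mol/g, so in the 1.252 g combustion sample mol Br = 0.0088810 mol
mass O = 1.252 − (0.37336 + 0.026858 + 0.70963) = 0.14216 g → mol O = 0.14216 ÷ 15.999 = 0.0088854 mol
Divide by the smallest (0.0088810 mol): C 3.500, H 3.000, Br 1.000, O 1.000
Multiplying each by 2 gives whole numbers: C 7.00, H 6.00, Br 2.00, O 2.00

C7H6Br2O2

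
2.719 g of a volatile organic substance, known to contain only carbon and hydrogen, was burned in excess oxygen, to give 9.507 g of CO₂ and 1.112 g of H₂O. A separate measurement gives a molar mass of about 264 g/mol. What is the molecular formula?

mol C = 9.507 g CO₂ ÷ 44.009 g/mol = 0.21602 mol
mol H = 2 × 1.112 g H₂O ÷ 18.015 g/mol = 0.12345 mol
Divide by the smallest (0.12345 mol): C 1.750, H 1.000
Multiplying each by 4 gives whole numbers: C 7.00, H 4.00
Empirical formula: C7H4
Empirical-formula mass = 88.11 g/mol; 264 ÷ 88.11 ≈ 3, so the molecular formula is C21H12.

C21H12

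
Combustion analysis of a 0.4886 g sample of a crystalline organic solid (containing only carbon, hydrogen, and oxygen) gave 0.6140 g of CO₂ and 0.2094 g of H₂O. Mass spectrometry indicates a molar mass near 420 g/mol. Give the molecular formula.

C12H20O16

mol C = 0.6140 g CO₂ ÷ 44.009 g/mol = 0.013952 mol
mol H = 2 × 0.2094 g H₂O ÷ 18.015 g/mol = 0.023247 mol
mass O = 0.4886 − (0.16757 + 0.023433) = 0.29759 g → mol O = 0.29759 ÷ 15.999 = 0.018601 mol
Divide by the smallest (0.013952 mol): C 1.000, H 1.666, O 1.333
Multiplying each by 3 gives whole numbers: C 3.00, H 5.00, O 4.00
Empirical formula: C3H5O4
Empirical-formula mass = 105.07 g/mol; 420 ÷ 105.07 ≈ 4, so the molecular formula is C12H20O16.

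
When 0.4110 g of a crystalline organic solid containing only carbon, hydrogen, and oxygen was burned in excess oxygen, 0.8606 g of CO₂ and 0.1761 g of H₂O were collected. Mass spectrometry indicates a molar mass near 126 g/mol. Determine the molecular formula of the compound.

mol C = 0.8606 g CO₂ ÷ 44.009 g/mol = 0.019555 mol
mol H = 2 × 0.1761 g H₂O ÷ 18.015 g/mol = 0.019550 mol
mass O = 0.4110 − (0.23488 + 0.019707) = 0.15642 g → mol O = 0.15642 ÷ 15.999 = 0.0097767 mol
Divide by the smallest (0.0097767 mol): C 2.000, H 2.000, O 1.000
Empirical formula: C2H2O
Empirical-formula mass = 42.04 g/mol; 126 ÷ 42.04 ≈ 3, so the molecular formula is C6H6O3.

C6H6O3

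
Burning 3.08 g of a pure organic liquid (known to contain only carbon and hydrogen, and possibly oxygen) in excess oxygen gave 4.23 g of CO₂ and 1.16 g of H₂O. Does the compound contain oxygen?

yes

mol C = 4.23 g CO₂ ÷ 44.009 g/mol = 0.09612 mol
mol H = 2 × 1.16 g H₂O ÷ 18.015 g/mol = 0.1288 mol
C and H account for only 1.284 g of the 3.08 g sample; the remaining 1.796 g must be oxygen.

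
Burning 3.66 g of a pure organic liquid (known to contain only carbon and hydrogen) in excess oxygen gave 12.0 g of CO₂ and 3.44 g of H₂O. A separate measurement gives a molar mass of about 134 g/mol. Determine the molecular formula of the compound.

mol C = 12.0 g CO₂ ÷ 44.009 g/mol = 0.2727 mol
mol H = 2 × 3.44 g H₂O ÷ 18.015 g/mol = 0.3819 mol
Divide by the smallest (0.2727 mol): C 1.000, H 1.401
Multiplying each by 5 gives whole numbers: C 5.00, H 7.00
Empirical formula: C5H7
Empirical-formula mass = 67.11 g/mol; 134 ÷ 67.11 ≈ 2, so the molecular formula is C10H14.

C10H14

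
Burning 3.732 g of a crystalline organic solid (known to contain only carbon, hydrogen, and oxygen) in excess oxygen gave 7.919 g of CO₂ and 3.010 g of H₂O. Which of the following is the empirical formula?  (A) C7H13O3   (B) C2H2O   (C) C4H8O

mol C = 7.919 g CO₂ ÷ 44.009 g/mol = 0.17994 mol
mol H = 2 × 3.010 g H₂O ÷ 18.015 g/mol = 0.33417 mol
mass O = 3.732 − (2.1613 + 0.33684) = 1.2339 g → mol O = 1.2339 ÷ 15.999 = 0.077123 mol
Divide by the smallest (0.077123 mol): C 2.333, H 4.333, O 1.000
Multiplying each by 3 gives whole numbers: C 7.00, H 13.00, O 3.00

(A) C7H13O3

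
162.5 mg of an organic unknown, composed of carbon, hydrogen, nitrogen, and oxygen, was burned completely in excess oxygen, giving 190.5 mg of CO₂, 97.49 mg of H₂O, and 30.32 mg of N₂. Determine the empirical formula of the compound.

mol C = 0.1905 g CO₂ ÷ 44.009 g/mol = 0.0043287 mol
mol H = 2 × 0.09749 g H₂O ÷ 18.015 g/mol = 0.010823 mol
mol N = 2 × 0.03032 g N₂ ÷ 28.014 g/mol = 0.0021646 mol
mass O = 0.1625 − (0.051992 + 0.010910 + 0.030320) = 0.069279 g → mol O = 0.069279 ÷ 15.999 = 0.0043302 mol
Divide by the smallest (0.0021646 mol): C 2.000, H 5.000, N 1.000, O 2.000

C2H5NO2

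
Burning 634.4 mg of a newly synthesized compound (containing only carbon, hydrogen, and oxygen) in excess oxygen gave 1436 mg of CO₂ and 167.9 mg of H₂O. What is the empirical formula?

C7H4O3

mol C = 1.436 g CO₂ ÷ 44.009 g/mol = 0.032630 mol
mol H = 2 × 0.1679 g H₂O ÷ 18.015 g/mol = 0.018640 mol
mass O = 0.6344 − (0.39192 + 0.018789) = 0.22370 g → mol O = 0.22370 ÷ 15.999 = 0.013982 mol
Divide by the smallest (0.013982 mol): C 2.334, H 1.333, O 1.000
Multiplying each by 3 gives whole numbers: C 7.00, H 4.00, O 3.00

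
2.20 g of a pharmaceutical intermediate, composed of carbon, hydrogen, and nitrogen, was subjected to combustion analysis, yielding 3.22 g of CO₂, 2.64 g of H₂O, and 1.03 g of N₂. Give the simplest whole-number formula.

CH4N

mol C = 3.22 g CO₂ ÷ 44.009 g/mol = 0.07317 mol
mol H = 2 × 2.64 g H₂O ÷ 18.015 g/mol = 0.2931 mol
mol N = 2 × 1.03 g N₂ ÷ 28.014 g/mol = 0.07353 mol
Divide by the smallest (0.07317 mol): C 1.000, H 4.006, N 1.005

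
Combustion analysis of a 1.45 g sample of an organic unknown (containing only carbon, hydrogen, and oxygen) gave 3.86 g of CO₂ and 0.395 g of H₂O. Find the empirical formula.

mol C = 3.86 g CO₂ ÷ 44.009 g/mol = 0.08771 mol
mol H = 2 × 0.395 g H₂O ÷ 18.015 g/mol = 0.04385 mol
mass O = 1.45 − (1.053 + 0.04420) = 0.3523 g → mol O = 0.3523 ÷ 15.999 = 0.02202 mol
Divide by the smallest (0.02202 mol): C 3.983, H 1.991, O 1.000

C4H2O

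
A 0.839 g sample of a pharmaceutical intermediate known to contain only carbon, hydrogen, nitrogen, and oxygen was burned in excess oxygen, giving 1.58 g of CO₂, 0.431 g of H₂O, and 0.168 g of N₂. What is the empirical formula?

C3H4NO

mol C = 1.58 g CO₂ ÷ 44.009 g/mol = 0.03590 mol
mol H = 2 × 0.431 g H₂O ÷ 18.015 g/mol = 0.04785 mol
mol N = 2 × 0.168 g N₂ ÷ 28.014 g/mol = 0.01199 mol
mass O = 0.839 − (0.4312 + 0.04823 + 0.1680) = 0.1916 g → mol O = 0.1916 ÷ 15.999 = 0.01197 mol
Divide by the smallest (0.01197 mol): C 2.999, H 3.996, N 1.002, O 1.000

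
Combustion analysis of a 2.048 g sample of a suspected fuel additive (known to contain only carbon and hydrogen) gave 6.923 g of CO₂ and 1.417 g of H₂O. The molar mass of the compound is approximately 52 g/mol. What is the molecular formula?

mol C = 6.923 g CO₂ ÷ 44.009 g/mol = 0.15731 mol
mol H = 2 × 1.417 g H₂O ÷ 18.015 g/mol = 0.15731 mol
Divide by the smallest (0.15731 mol): C 1.000, H 1.000
Empirical formula: CH
Empirical-formula mass = 13.02 g/mol; 52 ÷ 13.02 ≈ 4, so the molecular formula is C4H4.

C4H4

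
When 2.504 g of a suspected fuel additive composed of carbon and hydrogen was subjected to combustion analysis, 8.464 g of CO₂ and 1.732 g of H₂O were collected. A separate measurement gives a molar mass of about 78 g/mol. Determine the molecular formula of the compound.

C6H6

mol C = 8.464 g CO₂ ÷ 44.009 g/mol = 0.19232 mol
mol H = 2 × 1.732 g H₂O ÷ 18.015 g/mol = 0.19228 mol
Divide by the smallest (0.19228 mol): C 1.000, H 1.000
Empirical formula: CH
Empirical-formula mass = 13.02 g/mol; 78 ÷ 13.02 ≈ 6, so the molecular formula is C6H6.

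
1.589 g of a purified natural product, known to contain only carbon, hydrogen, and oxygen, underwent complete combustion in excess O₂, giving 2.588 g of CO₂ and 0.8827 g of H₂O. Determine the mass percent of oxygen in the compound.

49.33%

mol C = 2.588 g CO₂ ÷ 44.009 g/mol = 0.058806 mol
mol H = 2 × 0.8827 g H₂O ÷ 18.015 g/mol = 0.097996 mol
mass O = 1.589 − (0.70632 + 0.098780) = 0.78390 g → mol O = 0.78390 ÷ 15.999 = 0.048997 mol
mass % O = 0.78390 g ÷ 1.589 g × 100%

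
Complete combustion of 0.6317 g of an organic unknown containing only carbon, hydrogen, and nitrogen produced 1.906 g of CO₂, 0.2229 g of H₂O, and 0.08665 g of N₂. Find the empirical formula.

C7H4N

mol C = 1.906 g CO₂ ÷ 44.009 g/mol = 0.043309 mol
mol H = 2 × 0.2229 g H₂O ÷ 18.015 g/mol = 0.024746 mol
mol N = 2 × 0.08665 g N₂ ÷ 28.014 g/mol = 0.0061862 mol
Divide by the smallest (0.0061862 mol): C 7.001, H 4.000, N 1.000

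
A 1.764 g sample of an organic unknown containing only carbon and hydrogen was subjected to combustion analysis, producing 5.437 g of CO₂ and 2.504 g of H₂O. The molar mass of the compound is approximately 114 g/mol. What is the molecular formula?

C8H18

mol C = 5.437 g CO₂ ÷ 44.009 g/mol = 0.12354 mol
mol H = 2 × 2.504 g H₂O ÷ 18.015 g/mol = 0.27799 mol
Divide by the smallest (0.12354 mol): C 1.000, H 2.250
Multiplying each by 4 gives whole numbers: C 4.00, H 9.00
Empirical formula: C4H9
Empirical-formula mass = 57.12 g/mol; 114 ÷ 57.12 ≈ 2, so the molecular formula is C8H18.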